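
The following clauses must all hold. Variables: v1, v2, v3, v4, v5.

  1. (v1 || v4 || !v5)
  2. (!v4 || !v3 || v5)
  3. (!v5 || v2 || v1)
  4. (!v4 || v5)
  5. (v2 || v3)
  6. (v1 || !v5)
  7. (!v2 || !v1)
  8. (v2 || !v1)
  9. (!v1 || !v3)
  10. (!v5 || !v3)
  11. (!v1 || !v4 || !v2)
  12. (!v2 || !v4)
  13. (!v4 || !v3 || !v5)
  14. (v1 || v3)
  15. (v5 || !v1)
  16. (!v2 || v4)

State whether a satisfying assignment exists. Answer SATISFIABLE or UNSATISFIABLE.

Branch on v1: take v1 = False.
  then v5 is forced to False.
  then v4 is forced to False.
  then v3 is forced to True.
  then v2 is forced to False.
So v1=F, v2=F, v3=T, v4=F, v5=F is a satisfying assignment.

SATISFIABLE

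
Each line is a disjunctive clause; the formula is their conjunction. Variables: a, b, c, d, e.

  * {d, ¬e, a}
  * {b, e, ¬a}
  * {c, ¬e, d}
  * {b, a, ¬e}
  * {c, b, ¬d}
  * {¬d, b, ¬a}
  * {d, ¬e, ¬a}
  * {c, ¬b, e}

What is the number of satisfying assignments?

11

Split on e, then a.
  e=T, a=T: remaining (b,c,d) ∈ {(T,F,T); (T,T,T)} — 2.
  e=T, a=F: remaining (b,c,d) ∈ {(T,F,T); (T,T,T)} — 2.
  e=F, a=T: remaining (b,c,d) ∈ {(T,T,F); (T,T,T)} — 2.
  e=F, a=F: 5 of the 8 assignments to (b,c,d) work.
Total: 2 + 2 + 2 + 5 = 11.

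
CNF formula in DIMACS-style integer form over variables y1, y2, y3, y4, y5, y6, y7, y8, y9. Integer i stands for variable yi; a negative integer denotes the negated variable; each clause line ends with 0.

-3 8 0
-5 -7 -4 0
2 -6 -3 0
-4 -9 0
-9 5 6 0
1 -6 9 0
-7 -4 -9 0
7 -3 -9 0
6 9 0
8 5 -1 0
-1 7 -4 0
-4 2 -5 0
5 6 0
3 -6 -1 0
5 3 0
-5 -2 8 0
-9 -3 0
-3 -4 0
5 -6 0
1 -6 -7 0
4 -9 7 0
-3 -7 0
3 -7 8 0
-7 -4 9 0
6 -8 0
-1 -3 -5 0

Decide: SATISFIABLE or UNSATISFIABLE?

y3 = True:
  propagation gives y8=True, y9=False, y6=True, y2=True; an empty clause results — contradiction.
y3 = False:
  y4 = True:
    propagation gives y7=False, y9=False, y6=True, y1=True; an empty clause results — contradiction.
  y4 = False:
    y6 = True:
      propagation gives y1=False, y9=True, y7=False; contradiction.
    y6 = False:
      propagation gives y9=True, y7=True, y8=True; contradiction.
Every branch closes, so no satisfying assignment exists.

UNSATISFIABLE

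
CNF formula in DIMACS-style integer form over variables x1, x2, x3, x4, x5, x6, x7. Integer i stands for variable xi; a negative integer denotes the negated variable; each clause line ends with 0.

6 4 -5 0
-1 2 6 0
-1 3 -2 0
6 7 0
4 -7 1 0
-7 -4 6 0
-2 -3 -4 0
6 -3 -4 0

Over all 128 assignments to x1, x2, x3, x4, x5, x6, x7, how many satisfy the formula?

Split on x4, then x6.
  x4=1, x6=1: x5, x7 free; 5 ways for (x1,x2,x3) × 2^2 = 20.
  x4=1, x6=0: a clause becomes empty — 0.
  x4=0, x6=1: x5 free; 10 ways for (x1,x2,x3,x7) × 2^1 = 20.
  x4=0, x6=0: remaining (x1,x2,x3,x5,x7) ∈ {(1,1,1,0,1)} — 1.
Total: 20 + 0 + 20 + 1 = 41.

41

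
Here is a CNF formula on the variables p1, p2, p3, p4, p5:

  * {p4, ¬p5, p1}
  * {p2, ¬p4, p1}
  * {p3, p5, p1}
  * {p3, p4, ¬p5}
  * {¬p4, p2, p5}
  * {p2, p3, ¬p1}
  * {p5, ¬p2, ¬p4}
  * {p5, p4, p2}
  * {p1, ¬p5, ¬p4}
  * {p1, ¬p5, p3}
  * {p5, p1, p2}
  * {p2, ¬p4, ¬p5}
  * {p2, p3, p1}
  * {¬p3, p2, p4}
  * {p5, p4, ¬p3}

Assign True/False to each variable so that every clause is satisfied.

p1 = True, p2 = True, p3 = False, p4 = True, p5 = True

Check each clause:
  1. {¬p5, p1, p4} — p1 is true.
  2. {p1, p2, ¬p4} — p1 is true.
  3. {p3, p1, p5} — p1 is true.
  4. {p4, p3, ¬p5} — p4 is true.
  5. {p5, ¬p4, p2} — p2 is true.
  6. {p3, p2, ¬p1} — p2 is true.
  7. {¬p2, p5, ¬p4} — p5 is true.
  8. {p5, p4, p2} — p2 is true.
  9. {¬p4, p1, ¬p5} — p1 is true.
  10. {¬p5, p3, p1} — p1 is true.
  11. {p1, p5, p2} — p1 is true.
  12. {p2, ¬p5, ¬p4} — p2 is true.
  13. {p2, p1, p3} — p1 is true.
  14. {p2, p4, ¬p3} — p2 is true.
  15. {¬p3, p4, p5} — p5 is true.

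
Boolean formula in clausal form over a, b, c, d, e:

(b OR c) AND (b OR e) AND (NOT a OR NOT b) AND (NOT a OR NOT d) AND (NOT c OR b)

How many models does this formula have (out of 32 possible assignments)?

8

The models are:
  a=F b=T c=F d=F e=F
  a=F b=T c=F d=F e=T
  a=F b=T c=F d=T e=F
  a=F b=T c=F d=T e=T
  a=F b=T c=T d=F e=F
  a=F b=T c=T d=F e=T
  a=F b=T c=T d=T e=F
  a=F b=T c=T d=T e=T
That's 8 in total.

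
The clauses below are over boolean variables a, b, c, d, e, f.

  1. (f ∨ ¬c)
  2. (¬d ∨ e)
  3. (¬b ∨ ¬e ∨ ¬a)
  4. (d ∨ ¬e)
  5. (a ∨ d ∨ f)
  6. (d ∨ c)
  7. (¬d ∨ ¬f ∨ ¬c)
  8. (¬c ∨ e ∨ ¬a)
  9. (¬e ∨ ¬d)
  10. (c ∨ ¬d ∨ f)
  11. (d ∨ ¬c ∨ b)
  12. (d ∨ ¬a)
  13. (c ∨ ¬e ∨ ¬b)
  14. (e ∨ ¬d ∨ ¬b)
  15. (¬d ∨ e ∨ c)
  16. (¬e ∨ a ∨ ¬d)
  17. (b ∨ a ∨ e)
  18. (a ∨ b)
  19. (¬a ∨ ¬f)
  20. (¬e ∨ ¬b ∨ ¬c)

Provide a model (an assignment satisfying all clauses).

a=0  b=1  c=1  d=0  e=0  f=1

Set a = False and propagate.
  then b is forced to True.
The remaining clauses are satisfied by c = True, d = False, e = False, f = True.
Check each clause:
  1. (f ∨ ¬c) — f is true.
  2. (¬d ∨ e) — ¬d is true.
  3. (¬e ∨ ¬a ∨ ¬b) — ¬e is true.
  4. (¬e ∨ d) — ¬e is true.
  5. (f ∨ a ∨ d) — f is true.
  6. (c ∨ d) — c is true.
  7. (¬d ∨ ¬c ∨ ¬f) — ¬d is true.
  8. (¬c ∨ ¬a ∨ e) — ¬a is true.
  9. (¬d ∨ ¬e) — ¬e is true.
  10. (c ∨ f ∨ ¬d) — c is true.
  11. (d ∨ b ∨ ¬c) — b is true.
  12. (d ∨ ¬a) — ¬a is true.
  13. (¬b ∨ c ∨ ¬e) — c is true.
  14. (¬d ∨ ¬b ∨ e) — ¬d is true.
  15. (c ∨ e ∨ ¬d) — c is true.
  16. (a ∨ ¬d ∨ ¬e) — ¬e is true.
  17. (e ∨ a ∨ b) — b is true.
  18. (b ∨ a) — b is true.
  19. (¬a ∨ ¬f) — ¬a is true.
  20. (¬e ∨ ¬c ∨ ¬b) — ¬e is true.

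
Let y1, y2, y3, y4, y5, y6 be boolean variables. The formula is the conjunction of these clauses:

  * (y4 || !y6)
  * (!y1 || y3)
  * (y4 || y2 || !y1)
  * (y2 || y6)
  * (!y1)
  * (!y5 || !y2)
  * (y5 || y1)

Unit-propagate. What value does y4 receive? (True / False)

(!y1) is a unit clause: y1 = False.
From (y5 || y1) and y1 = False: y5 = True.
(!y5 || !y2) with y5 = True leaves only !y2, so y2 = False.
(y6 || y2) with y2 = False leaves only y6, so y6 = True.
(!y6 || y4): since y6 = True, the clause reduces to (y4). y4 = True.

True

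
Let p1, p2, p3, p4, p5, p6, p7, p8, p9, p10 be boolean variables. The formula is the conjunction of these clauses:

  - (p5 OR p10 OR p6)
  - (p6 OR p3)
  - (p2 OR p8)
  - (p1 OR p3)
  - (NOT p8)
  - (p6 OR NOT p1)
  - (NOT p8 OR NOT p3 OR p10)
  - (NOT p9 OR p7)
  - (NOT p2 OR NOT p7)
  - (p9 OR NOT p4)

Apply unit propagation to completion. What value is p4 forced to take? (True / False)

Unit clause (NOT p8) sets p8 = False.
(p8 OR p2) with p8 = False leaves only p2, so p2 = True.
In (NOT p2 OR NOT p7), NOT p2 is now false; NOT p7 must hold, so p7 = False.
(NOT p9 OR p7): since p7 = False, the clause reduces to (NOT p9). p9 = False.
(NOT p4 OR p9) with p9 = False leaves only NOT p4, so p4 = False.

False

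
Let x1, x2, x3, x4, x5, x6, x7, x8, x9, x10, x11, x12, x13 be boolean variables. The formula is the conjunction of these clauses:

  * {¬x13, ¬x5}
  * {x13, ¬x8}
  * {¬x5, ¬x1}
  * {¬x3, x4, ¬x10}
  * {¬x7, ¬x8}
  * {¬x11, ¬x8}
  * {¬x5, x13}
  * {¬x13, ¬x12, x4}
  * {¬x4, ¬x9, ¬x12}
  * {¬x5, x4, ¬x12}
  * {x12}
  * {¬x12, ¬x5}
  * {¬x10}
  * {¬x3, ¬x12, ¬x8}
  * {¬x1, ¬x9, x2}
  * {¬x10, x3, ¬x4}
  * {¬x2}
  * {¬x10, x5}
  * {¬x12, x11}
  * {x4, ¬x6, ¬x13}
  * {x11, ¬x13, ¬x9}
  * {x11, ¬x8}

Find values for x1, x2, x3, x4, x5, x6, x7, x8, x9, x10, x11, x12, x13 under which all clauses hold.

x1=True, x2=False, x3=False, x4=False, x5=False, x6=False, x7=False, x8=False, x9=False, x10=False, x11=True, x12=True, x13=False

Check each clause:
  1. {¬x13, ¬x5} — ¬x13 is true.
  2. {x13, ¬x8} — ¬x8 is true.
  3. {¬x5, ¬x1} — ¬x5 is true.
  4. {¬x3, ¬x10, x4} — ¬x3 is true.
  5. {¬x7, ¬x8} — ¬x8 is true.
  6. {¬x11, ¬x8} — ¬x8 is true.
  7. {¬x5, x13} — ¬x5 is true.
  8. {x4, ¬x12, ¬x13} — ¬x13 is true.
  9. {¬x9, ¬x4, ¬x12} — ¬x4 is true.
  10. {¬x5, ¬x12, x4} — ¬x5 is true.
  11. {x12} — x12 is true.
  12. {¬x12, ¬x5} — ¬x5 is true.
  13. {¬x10} — ¬x10 is true.
  14. {¬x12, ¬x3, ¬x8} — ¬x8 is true.
  15. {¬x1, x2, ¬x9} — ¬x9 is true.
  16. {x3, ¬x10, ¬x4} — ¬x4 is true.
  17. {¬x2} — ¬x2 is true.
  18. {¬x10, x5} — ¬x10 is true.
  19. {x11, ¬x12} — x11 is true.
  20. {¬x13, ¬x6, x4} — ¬x6 is true.
  21. {¬x9, x11, ¬x13} — ¬x13 is true.
  22. {¬x8, x11} — ¬x8 is true.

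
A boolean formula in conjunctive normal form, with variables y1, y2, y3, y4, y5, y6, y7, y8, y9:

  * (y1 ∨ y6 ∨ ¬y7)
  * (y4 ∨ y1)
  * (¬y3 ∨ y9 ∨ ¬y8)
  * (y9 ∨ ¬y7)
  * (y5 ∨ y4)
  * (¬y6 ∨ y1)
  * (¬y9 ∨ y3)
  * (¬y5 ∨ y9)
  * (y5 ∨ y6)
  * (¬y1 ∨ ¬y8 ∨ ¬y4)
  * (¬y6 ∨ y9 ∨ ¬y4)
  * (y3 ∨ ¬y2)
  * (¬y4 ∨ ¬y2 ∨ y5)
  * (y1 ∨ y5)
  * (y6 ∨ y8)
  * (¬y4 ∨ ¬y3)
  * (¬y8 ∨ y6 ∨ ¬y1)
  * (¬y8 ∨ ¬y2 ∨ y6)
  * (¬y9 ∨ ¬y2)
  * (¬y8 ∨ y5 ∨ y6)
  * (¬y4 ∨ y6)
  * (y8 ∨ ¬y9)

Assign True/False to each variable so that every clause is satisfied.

y1=1  y2=0  y3=1  y4=0  y5=1  y6=1  y7=1  y8=1  y9=1

Check each clause:
  1. (y1 ∨ y6 ∨ ¬y7) — y6 is true.
  2. (y1 ∨ y4) — y1 is true.
  3. (y9 ∨ ¬y8 ∨ ¬y3) — y9 is true.
  4. (¬y7 ∨ y9) — y9 is true.
  5. (y5 ∨ y4) — y5 is true.
  6. (y1 ∨ ¬y6) — y1 is true.
  7. (y3 ∨ ¬y9) — y3 is true.
  8. (¬y5 ∨ y9) — y9 is true.
  9. (y6 ∨ y5) — y5 is true.
  10. (¬y4 ∨ ¬y1 ∨ ¬y8) — ¬y4 is true.
  11. (y9 ∨ ¬y6 ∨ ¬y4) — y9 is true.
  12. (¬y2 ∨ y3) — y3 is true.
  13. (y5 ∨ ¬y2 ∨ ¬y4) — ¬y4 is true.
  14. (y5 ∨ y1) — y1 is true.
  15. (y6 ∨ y8) — y8 is true.
  16. (¬y3 ∨ ¬y4) — ¬y4 is true.
  17. (¬y1 ∨ y6 ∨ ¬y8) — y6 is true.
  18. (¬y8 ∨ ¬y2 ∨ y6) — y6 is true.
  19. (¬y2 ∨ ¬y9) — ¬y2 is true.
  20. (y6 ∨ ¬y8 ∨ y5) — y5 is true.
  21. (¬y4 ∨ y6) — ¬y4 is true.
  22. (y8 ∨ ¬y9) — y8 is true.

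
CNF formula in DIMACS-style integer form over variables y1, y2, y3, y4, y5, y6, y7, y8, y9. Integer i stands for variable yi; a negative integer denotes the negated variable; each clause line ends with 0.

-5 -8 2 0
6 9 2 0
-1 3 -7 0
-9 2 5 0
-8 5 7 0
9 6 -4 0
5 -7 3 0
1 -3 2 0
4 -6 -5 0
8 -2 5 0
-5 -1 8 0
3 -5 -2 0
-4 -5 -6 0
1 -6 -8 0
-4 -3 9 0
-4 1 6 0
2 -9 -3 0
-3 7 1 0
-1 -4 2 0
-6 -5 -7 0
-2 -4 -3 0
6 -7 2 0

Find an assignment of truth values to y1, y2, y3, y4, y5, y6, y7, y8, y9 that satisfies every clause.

y1=False, y2=False, y3=False, y4=False, y5=False, y6=True, y7=False, y8=False, y9=False

Try y1 = False.
Set y2 = False and propagate.
  then y3 is forced to False.
The remaining clauses are satisfied by y4 = False, y5 = False, y6 = True, y7 = False, y8 = False, y9 = False.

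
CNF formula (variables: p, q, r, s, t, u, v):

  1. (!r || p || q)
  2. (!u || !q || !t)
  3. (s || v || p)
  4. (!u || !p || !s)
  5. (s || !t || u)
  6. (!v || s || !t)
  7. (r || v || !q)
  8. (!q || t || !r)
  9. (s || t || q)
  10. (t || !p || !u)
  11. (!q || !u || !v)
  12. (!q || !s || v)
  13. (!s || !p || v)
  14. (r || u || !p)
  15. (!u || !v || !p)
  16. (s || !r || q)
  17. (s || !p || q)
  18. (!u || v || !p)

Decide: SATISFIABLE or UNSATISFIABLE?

SATISFIABLE

Try p = False.
Branch on q: take q = True.
Try r = False.
  then v is forced to True.
  then u is forced to False.
For the remaining variables, s = True, t = False works.
Every clause has at least one true literal under this assignment.
So p=False, q=True, r=False, s=True, t=False, u=False, v=True is a satisfying assignment.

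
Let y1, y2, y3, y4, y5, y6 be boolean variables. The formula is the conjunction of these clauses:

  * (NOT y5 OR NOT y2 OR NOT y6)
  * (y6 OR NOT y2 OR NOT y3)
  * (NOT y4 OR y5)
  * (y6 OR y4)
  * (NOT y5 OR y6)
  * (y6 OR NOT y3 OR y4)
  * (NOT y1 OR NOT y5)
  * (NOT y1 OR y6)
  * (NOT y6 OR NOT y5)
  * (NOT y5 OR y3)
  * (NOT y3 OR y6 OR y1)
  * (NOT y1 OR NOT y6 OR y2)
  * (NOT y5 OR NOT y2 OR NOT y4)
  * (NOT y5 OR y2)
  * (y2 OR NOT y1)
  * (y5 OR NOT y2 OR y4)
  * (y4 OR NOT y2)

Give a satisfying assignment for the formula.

Set y1 = False and propagate.
Branch on y2: take y2 = False.
  then y5 is forced to False.
  then y4 is forced to False.
  then y6 is forced to True.
y3 is now unconstrained; take y3 = False.
Every clause has at least one true literal under this assignment.

y1 = F  y2 = F  y3 = F  y4 = F  y5 = F  y6 = T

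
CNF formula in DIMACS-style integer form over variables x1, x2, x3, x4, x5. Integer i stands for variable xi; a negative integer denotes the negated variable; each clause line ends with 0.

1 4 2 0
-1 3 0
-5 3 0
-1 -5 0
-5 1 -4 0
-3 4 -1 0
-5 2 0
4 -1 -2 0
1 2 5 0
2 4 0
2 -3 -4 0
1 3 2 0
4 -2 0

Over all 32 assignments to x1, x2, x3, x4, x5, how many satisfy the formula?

The models are:
  x1=F x2=T x3=F x4=T x5=F
  x1=F x2=T x3=T x4=T x5=F
  x1=T x2=T x3=T x4=T x5=F
That's 3 in total.

3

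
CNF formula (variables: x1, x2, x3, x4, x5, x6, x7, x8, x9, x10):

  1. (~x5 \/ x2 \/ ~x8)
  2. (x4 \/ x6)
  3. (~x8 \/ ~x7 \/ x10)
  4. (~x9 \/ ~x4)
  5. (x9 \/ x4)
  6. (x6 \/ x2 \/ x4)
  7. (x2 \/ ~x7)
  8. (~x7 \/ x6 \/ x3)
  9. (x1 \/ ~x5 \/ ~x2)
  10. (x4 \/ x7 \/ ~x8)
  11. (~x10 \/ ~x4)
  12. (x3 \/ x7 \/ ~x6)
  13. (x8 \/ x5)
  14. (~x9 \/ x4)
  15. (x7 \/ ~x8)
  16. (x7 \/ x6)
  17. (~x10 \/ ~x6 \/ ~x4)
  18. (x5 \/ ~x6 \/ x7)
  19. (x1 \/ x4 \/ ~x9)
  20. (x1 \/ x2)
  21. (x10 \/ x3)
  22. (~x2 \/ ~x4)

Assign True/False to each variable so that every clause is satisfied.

x1 occurs only positively in the remaining clauses — set x1 = True.
Pure literal: x3 appears only positively; assign x3 = True.
Set x2 = False and propagate.
  then x7 is forced to False.
  then x8 is forced to False.
  then x5 is forced to True.
  then x6 is forced to True.
Try x4 = True.
  then x9 is forced to False.
  then x10 is forced to False.
Every clause has at least one true literal under this assignment.

x1=T, x2=F, x3=T, x4=T, x5=T, x6=T, x7=F, x8=F, x9=F, x10=F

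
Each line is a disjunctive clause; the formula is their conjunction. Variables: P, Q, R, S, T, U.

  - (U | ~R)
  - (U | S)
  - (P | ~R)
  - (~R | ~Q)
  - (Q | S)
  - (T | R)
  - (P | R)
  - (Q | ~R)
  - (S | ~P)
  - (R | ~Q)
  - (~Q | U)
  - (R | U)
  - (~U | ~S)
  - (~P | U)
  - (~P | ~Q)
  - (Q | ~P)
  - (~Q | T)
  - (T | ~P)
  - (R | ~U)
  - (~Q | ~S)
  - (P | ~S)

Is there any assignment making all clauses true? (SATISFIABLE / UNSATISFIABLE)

Q = True:
  propagation gives R=False; an empty clause results — contradiction.
Q = False:
  propagation gives S=True, R=False, T=True, P=True; an empty clause results — contradiction.
Every branch closes, so no satisfying assignment exists.

UNSATISFIABLE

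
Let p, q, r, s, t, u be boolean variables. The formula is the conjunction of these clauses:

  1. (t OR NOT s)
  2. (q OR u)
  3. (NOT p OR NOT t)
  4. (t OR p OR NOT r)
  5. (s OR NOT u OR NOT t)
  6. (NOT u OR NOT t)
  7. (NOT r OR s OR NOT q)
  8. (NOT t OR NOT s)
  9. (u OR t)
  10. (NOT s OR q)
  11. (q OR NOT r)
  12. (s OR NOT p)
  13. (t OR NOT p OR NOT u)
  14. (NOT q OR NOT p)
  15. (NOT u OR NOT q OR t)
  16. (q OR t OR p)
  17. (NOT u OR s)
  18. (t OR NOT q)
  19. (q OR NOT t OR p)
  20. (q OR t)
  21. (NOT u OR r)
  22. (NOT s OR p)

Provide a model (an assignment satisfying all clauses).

Set p = False and propagate.
  then s is forced to False.
  then u is forced to False.
  then q is forced to True.
  then r is forced to False.
  then t is forced to True.

p=F, q=T, r=F, s=F, t=T, u=F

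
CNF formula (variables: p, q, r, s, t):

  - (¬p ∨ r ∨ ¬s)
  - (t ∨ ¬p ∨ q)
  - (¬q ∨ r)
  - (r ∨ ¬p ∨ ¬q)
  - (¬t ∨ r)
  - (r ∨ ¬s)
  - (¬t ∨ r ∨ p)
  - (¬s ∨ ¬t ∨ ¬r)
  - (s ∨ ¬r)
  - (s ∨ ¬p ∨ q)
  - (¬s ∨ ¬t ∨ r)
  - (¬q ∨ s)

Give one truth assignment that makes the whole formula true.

p=False, q=True, r=True, s=True, t=False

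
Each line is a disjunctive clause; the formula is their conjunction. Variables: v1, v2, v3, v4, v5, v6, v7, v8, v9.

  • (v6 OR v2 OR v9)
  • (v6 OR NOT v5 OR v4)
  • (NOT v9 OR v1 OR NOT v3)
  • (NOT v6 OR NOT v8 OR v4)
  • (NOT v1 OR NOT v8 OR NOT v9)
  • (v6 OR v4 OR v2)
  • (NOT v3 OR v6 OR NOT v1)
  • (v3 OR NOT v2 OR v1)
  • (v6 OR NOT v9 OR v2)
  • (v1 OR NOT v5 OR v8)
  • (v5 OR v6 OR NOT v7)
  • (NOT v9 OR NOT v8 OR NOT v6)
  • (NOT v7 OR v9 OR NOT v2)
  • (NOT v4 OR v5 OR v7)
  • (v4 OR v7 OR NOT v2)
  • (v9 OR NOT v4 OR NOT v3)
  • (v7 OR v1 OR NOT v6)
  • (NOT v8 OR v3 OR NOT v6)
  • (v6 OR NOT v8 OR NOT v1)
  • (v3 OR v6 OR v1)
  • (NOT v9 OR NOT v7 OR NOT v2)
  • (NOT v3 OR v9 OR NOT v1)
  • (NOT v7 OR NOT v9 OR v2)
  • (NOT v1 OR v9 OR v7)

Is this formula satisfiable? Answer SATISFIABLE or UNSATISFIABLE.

Branch on v1: take v1 = True.
Set v2 = False and propagate.
For the remaining variables, v3 = False, v4 = False, v5 = True, v6 = True, v7 = False, v8 = False, v9 = True works.
So v1=T, v2=F, v3=F, v4=F, v5=T, v6=T, v7=F, v8=F, v9=T is a satisfying assignment.

SATISFIABLE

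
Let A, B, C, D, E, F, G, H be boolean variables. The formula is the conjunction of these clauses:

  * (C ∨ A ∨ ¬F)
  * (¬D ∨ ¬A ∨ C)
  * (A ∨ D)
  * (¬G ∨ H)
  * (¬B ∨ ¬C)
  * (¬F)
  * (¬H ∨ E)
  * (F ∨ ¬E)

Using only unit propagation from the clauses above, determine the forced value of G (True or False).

False

(¬F) stands alone — F = False.
From (¬E ∨ F) and F = False: E = False.
From (E ∨ ¬H) and E = False: H = False.
From (¬G ∨ H) and H = False: G = False.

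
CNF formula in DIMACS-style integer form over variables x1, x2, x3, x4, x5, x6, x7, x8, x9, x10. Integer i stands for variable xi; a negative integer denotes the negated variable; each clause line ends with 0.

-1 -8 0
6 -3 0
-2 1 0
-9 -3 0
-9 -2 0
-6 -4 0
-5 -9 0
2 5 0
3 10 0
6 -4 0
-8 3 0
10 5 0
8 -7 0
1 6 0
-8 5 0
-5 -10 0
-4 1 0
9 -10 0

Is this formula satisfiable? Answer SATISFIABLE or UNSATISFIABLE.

SATISFIABLE

Pure literal: x4 appears only negated; assign x4 = False.
Pure literal: x7 appears only negated; assign x7 = False.
Branch on x1: take x1 = False.
  then x2 is forced to False.
  then x5 is forced to True.
  then x9 is forced to False.
  then x6 is forced to True.
  then x10 is forced to False.
  then x3 is forced to True.
x8 is now unconstrained; take x8 = True.
So x1=False  x2=False  x3=True  x4=False  x5=True  x6=True  x7=False  x8=True  x9=False  x10=False is a satisfying assignment.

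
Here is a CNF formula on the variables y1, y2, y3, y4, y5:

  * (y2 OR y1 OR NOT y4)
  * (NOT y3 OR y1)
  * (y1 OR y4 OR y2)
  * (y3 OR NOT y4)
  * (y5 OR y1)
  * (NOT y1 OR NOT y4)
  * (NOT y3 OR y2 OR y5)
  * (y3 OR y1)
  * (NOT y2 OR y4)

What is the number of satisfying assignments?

3

The models are:
  y1=1 y2=0 y3=0 y4=0 y5=0
  y1=1 y2=0 y3=0 y4=0 y5=1
  y1=1 y2=0 y3=1 y4=0 y5=1
Count: 3.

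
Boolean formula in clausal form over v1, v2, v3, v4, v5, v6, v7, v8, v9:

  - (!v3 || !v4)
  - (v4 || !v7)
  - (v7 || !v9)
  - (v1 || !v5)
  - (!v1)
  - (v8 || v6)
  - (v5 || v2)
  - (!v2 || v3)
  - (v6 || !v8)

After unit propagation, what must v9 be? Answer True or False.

False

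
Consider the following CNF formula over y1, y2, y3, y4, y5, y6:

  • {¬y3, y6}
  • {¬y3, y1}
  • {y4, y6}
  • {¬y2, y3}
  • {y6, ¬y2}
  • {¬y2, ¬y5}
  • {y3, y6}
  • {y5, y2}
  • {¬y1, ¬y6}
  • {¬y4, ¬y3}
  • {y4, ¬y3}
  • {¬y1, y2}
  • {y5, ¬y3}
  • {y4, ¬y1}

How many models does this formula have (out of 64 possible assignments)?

The models are:
  y1=F y2=F y3=F y4=F y5=T y6=T
  y1=F y2=F y3=F y4=T y5=T y6=T
That's 2 in total.

2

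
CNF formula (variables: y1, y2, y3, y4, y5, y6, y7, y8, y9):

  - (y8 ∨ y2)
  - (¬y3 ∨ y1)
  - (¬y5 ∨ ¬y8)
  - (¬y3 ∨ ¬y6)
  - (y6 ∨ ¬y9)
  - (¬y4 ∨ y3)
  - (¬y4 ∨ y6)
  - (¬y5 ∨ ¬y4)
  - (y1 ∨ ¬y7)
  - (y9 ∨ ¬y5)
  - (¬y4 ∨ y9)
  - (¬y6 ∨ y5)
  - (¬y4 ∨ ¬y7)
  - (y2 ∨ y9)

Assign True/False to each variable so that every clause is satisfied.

y1=True, y2=True, y3=False, y4=False, y5=True, y6=True, y7=False, y8=False, y9=True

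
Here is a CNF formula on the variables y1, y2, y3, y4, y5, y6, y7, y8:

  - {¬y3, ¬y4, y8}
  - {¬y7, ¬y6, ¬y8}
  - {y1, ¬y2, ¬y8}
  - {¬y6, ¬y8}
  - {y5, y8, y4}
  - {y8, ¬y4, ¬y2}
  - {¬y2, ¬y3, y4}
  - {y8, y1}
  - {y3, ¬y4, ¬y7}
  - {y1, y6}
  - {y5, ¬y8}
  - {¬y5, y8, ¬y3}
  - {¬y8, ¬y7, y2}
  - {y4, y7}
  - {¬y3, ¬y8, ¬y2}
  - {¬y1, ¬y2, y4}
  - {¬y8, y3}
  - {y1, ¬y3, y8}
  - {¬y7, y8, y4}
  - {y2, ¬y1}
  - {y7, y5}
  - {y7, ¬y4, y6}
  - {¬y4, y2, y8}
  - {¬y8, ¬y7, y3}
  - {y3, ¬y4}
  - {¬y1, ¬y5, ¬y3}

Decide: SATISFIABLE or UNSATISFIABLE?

UNSATISFIABLE

y8 = True:
  propagation gives y6=False, y1=True, y5=True, y3=True; an empty clause results — contradiction.
y8 = False:
  propagation gives y1=True, y2=True, y4=False; an empty clause results — contradiction.
Every branch closes, so no satisfying assignment exists.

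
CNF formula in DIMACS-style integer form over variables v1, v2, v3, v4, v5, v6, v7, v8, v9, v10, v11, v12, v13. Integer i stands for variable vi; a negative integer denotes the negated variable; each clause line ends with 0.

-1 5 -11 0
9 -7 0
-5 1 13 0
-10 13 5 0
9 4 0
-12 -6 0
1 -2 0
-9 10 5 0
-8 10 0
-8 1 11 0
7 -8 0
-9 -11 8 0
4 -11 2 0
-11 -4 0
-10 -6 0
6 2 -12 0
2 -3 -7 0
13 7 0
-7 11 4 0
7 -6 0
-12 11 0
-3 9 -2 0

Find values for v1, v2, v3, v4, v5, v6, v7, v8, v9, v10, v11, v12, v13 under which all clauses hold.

v1=1, v2=1, v3=0, v4=1, v5=1, v6=0, v7=1, v8=0, v9=1, v10=1, v11=0, v12=0, v13=0

v3 occurs only negated in the remaining clauses — set v3 = False.
Pure literal: v12 appears only negated; assign v12 = False.
Set v1 = True and propagate.
Branch on v2: take v2 = True.
The remaining clauses are satisfied by v4 = True, v5 = True, v6 = False, v7 = True, v8 = False, v9 = True, v10 = True, v11 = False, v13 = False.
Every clause has at least one true literal under this assignment.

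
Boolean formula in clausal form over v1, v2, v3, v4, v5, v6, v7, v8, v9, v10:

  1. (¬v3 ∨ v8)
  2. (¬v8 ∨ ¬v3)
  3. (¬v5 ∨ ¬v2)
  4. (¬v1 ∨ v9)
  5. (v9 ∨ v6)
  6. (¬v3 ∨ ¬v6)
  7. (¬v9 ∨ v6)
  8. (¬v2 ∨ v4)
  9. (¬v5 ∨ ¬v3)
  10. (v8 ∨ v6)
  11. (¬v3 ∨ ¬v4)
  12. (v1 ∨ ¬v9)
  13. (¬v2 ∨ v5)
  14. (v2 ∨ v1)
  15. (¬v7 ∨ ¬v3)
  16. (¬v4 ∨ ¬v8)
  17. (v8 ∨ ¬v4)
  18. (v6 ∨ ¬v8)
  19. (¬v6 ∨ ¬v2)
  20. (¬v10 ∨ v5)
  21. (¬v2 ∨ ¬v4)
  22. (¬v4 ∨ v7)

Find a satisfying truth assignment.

v3 occurs only negated in the remaining clauses — set v3 = False.
Pure literal: v10 appears only negated; assign v10 = False.
Branch on v1: take v1 = True.
  then v9 is forced to True.
  then v6 is forced to True.
  then v2 is forced to False.
Try v4 = False.
v5, v7, v8 are now unconstrained; take v5 = True, v7 = False, v8 = True.
Every clause has at least one true literal under this assignment.

v1 = T, v2 = F, v3 = F, v4 = F, v5 = T, v6 = T, v7 = F, v8 = T, v9 = T, v10 = F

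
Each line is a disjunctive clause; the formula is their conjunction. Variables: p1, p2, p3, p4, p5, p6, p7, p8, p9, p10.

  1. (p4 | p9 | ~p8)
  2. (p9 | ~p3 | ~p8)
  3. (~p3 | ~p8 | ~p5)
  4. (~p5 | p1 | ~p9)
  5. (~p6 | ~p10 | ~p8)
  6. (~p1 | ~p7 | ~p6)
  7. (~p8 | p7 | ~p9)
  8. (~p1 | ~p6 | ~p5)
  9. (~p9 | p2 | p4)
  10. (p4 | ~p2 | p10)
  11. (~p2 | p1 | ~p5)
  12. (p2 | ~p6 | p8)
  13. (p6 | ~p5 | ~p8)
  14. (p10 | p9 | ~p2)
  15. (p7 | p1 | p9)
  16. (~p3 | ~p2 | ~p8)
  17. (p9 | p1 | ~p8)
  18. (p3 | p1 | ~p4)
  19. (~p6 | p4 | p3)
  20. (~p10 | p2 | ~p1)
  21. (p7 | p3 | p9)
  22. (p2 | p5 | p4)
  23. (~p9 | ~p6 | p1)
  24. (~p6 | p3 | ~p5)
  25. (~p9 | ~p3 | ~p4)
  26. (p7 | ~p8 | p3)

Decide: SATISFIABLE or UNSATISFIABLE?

SATISFIABLE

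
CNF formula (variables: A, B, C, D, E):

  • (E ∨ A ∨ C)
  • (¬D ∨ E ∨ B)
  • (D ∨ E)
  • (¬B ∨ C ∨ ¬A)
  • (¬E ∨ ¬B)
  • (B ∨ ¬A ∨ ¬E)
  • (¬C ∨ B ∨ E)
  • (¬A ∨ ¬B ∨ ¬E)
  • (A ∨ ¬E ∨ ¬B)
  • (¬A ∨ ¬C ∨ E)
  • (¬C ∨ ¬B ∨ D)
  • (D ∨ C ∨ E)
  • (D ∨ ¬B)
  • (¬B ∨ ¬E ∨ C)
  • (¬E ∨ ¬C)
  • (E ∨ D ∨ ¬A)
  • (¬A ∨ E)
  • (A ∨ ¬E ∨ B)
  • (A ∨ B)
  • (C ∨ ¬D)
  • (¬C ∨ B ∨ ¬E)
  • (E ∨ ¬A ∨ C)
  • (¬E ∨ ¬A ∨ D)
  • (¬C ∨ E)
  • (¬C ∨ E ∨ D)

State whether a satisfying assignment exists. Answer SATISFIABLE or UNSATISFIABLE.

UNSATISFIABLE

E = True:
  propagation gives B=False, A=False; an empty clause results — contradiction.
E = False:
  propagation gives D=True, B=True, A=False, C=True; an empty clause results — contradiction.
Every branch closes, so no satisfying assignment exists.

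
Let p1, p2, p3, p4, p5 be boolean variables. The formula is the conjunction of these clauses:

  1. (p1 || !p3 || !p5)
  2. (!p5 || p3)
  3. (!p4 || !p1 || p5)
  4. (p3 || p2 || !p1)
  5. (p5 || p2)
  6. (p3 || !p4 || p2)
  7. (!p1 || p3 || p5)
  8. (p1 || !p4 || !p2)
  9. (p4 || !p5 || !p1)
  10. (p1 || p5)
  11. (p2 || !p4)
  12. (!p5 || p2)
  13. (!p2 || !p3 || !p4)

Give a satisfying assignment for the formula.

p1=True  p2=True  p3=True  p4=False  p5=False

Check each clause:
  1. (!p5 || !p3 || p1) — p1 is true.
  2. (p3 || !p5) — p3 is true.
  3. (!p1 || p5 || !p4) — !p4 is true.
  4. (!p1 || p3 || p2) — p2 is true.
  5. (p2 || p5) — p2 is true.
  6. (p2 || p3 || !p4) — p2 is true.
  7. (p5 || !p1 || p3) — p3 is true.
  8. (!p4 || p1 || !p2) — p1 is true.
  9. (p4 || !p1 || !p5) — !p5 is true.
  10. (p1 || p5) — p1 is true.
  11. (!p4 || p2) — p2 is true.
  12. (p2 || !p5) — p2 is true.
  13. (!p4 || !p2 || !p3) — !p4 is true.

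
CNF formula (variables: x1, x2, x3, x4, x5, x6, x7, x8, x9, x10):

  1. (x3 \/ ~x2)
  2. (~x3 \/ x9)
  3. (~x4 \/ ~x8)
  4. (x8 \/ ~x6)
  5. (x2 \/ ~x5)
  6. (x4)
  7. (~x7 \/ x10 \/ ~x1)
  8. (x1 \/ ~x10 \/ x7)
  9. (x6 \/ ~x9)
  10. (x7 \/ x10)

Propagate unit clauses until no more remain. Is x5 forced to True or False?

False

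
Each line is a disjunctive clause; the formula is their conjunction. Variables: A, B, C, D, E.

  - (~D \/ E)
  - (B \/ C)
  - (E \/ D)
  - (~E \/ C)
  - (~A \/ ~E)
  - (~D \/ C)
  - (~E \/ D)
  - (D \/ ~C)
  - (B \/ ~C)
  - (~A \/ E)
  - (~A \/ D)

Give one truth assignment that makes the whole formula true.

A=F  B=T  C=T  D=T  E=T

A occurs only negated in the remaining clauses — set A = False.
B occurs only positively in the remaining clauses — set B = True.
Try C = True.
  then D is forced to True.
  then E is forced to True.
Every clause has at least one true literal under this assignment.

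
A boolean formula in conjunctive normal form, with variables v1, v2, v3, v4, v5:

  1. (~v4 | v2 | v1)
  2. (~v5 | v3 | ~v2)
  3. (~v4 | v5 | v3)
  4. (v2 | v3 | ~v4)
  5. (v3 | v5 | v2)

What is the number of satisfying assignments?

Case analysis on v2 and v3:
  v2=T, v3=T: v1, v4, v5 free → 2^3 = 8.
  v2=T, v3=F: remaining (v1,v4,v5) ∈ {(F,F,F); (T,F,F)} — 2.
  v2=F, v3=T: v5 free; 3 ways for (v1,v4) × 2^1 = 6.
  v2=F, v3=F: remaining (v1,v4,v5) ∈ {(F,F,T); (T,F,T)} — 2.
Total: 8 + 2 + 6 + 2 = 18.

18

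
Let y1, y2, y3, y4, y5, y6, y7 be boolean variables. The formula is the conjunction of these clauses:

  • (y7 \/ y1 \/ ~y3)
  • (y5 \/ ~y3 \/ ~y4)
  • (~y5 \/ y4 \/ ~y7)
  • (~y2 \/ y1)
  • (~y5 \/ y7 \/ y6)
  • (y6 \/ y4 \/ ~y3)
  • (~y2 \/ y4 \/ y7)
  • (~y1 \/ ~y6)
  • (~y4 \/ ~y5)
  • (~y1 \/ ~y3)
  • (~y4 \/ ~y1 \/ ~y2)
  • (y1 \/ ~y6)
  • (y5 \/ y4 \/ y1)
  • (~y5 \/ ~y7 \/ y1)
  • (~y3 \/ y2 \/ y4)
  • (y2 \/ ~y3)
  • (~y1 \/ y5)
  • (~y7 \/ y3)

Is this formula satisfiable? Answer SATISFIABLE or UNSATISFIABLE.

SATISFIABLE

Set y1 = False and propagate.
  then y2 is forced to False.
  then y6 is forced to False.
  then y3 is forced to False.
  then y7 is forced to False.
  then y5 is forced to False.
  then y4 is forced to True.
So y1=F, y2=F, y3=F, y4=T, y5=F, y6=F, y7=F is a satisfying assignment.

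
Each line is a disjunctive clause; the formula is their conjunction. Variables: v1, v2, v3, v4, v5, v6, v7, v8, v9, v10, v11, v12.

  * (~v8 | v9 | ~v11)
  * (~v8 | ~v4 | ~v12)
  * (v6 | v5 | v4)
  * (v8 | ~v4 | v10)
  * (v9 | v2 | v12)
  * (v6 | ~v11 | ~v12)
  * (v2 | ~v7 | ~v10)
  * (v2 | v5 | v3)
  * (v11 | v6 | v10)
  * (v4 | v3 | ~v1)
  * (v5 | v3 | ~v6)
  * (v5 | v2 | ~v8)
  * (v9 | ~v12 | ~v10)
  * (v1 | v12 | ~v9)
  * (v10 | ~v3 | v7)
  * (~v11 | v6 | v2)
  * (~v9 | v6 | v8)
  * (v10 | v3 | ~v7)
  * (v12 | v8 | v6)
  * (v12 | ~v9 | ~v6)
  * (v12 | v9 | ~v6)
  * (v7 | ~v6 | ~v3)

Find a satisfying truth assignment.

v1=True, v2=True, v3=True, v4=False, v5=False, v6=True, v7=True, v8=True, v9=True, v10=False, v11=False, v12=True

Check each clause:
  1. (v9 | ~v8 | ~v11) — v9 is true.
  2. (~v4 | ~v12 | ~v8) — ~v4 is true.
  3. (v4 | v6 | v5) — v6 is true.
  4. (v10 | ~v4 | v8) — v8 is true.
  5. (v9 | v2 | v12) — v9 is true.
  6. (~v12 | v6 | ~v11) — ~v11 is true.
  7. (~v10 | v2 | ~v7) — v2 is true.
  8. (v2 | v3 | v5) — v2 is true.
  9. (v11 | v6 | v10) — v6 is true.
  10. (~v1 | v4 | v3) — v3 is true.
  11. (~v6 | v5 | v3) — v3 is true.
  12. (v2 | ~v8 | v5) — v2 is true.
  13. (~v12 | ~v10 | v9) — v9 is true.
  14. (~v9 | v12 | v1) — v1 is true.
  15. (~v3 | v7 | v10) — v7 is true.
  16. (v6 | ~v11 | v2) — v2 is true.
  17. (v6 | v8 | ~v9) — v8 is true.
  18. (v10 | v3 | ~v7) — v3 is true.
  19. (v8 | v6 | v12) — v8 is true.
  20. (~v9 | v12 | ~v6) — v12 is true.
  21. (~v6 | v12 | v9) — v9 is true.
  22. (~v3 | v7 | ~v6) — v7 is true.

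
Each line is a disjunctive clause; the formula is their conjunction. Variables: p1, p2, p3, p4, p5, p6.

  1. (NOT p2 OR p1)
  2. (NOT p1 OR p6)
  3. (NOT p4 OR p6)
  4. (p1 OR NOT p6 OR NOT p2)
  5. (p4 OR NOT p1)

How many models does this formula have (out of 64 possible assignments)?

20

Split on p1, then p6.
  p1=T, p6=T: forces p4=T; p2, p3, p5 free → 2^3 = 8.
  p1=T, p6=F: a clause becomes empty — 0.
  p1=F, p6=T: forces p2=F; p3, p4, p5 free → 2^3 = 8.
  p1=F, p6=F: remaining (p2,p3,p4,p5) ∈ {(F,F,F,F); (F,F,F,T); (F,T,F,F); (F,T,F,T)} — 4.
Total: 8 + 0 + 8 + 4 = 20.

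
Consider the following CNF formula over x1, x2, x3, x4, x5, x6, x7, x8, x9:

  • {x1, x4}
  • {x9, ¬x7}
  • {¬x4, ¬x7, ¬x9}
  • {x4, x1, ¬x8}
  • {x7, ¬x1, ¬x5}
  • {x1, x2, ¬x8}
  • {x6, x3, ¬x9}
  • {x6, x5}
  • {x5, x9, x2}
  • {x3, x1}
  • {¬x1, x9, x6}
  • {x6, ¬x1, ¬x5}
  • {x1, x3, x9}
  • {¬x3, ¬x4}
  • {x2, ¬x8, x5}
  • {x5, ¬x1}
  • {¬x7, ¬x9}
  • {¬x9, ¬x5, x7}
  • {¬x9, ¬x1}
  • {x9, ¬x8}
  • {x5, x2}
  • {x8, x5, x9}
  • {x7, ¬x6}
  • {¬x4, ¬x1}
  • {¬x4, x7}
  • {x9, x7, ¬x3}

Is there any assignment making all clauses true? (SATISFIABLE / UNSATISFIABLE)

UNSATISFIABLE

x9 = True:
  propagation gives x7=False, x5=False, x6=True; an empty clause results — contradiction.
x9 = False:
  propagation gives x7=False, x8=False, x5=True, x1=False; an empty clause results — contradiction.
Every branch closes, so no satisfying assignment exists.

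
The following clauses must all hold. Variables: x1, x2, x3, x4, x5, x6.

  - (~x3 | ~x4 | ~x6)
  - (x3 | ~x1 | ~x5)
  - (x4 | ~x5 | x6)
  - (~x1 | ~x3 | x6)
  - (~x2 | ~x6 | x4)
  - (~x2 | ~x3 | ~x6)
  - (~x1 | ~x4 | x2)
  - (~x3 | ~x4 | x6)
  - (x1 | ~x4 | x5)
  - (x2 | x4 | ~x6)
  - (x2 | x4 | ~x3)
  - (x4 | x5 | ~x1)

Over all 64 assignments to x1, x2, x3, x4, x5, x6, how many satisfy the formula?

9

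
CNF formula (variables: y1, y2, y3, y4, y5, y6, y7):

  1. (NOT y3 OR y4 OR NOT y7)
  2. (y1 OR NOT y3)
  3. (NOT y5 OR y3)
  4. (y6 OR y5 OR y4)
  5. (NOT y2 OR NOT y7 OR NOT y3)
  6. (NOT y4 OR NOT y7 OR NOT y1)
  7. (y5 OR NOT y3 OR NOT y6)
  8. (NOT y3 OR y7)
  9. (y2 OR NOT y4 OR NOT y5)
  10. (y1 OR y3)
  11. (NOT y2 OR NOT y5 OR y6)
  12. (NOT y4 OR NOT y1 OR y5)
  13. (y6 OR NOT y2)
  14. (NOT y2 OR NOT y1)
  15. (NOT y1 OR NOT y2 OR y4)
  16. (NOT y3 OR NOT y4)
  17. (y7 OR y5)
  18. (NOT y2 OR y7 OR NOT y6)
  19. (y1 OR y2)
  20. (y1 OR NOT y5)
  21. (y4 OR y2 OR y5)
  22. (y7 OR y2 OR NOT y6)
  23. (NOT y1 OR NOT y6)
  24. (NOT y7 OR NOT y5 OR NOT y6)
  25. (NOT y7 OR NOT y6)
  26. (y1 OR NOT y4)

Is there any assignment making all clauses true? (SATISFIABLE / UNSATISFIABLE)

UNSATISFIABLE

y1 = True:
  y4 = True:
    propagation gives y7=False, y3=False, y5=False; an empty clause results — contradiction.
  y4 = False:
    propagation gives y5=True, y3=True, y7=False; an empty clause results — contradiction.
y1 = False:
  propagation gives y3=False; an empty clause results — contradiction.
Every branch closes, so no satisfying assignment exists.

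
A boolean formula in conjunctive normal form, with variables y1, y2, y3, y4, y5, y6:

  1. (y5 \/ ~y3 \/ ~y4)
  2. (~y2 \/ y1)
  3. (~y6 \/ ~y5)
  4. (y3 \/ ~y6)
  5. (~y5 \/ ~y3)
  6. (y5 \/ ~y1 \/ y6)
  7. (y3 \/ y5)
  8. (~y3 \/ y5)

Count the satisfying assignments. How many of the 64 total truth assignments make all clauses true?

6

The models are:
  y1=F y2=F y3=F y4=F y5=T y6=F
  y1=F y2=F y3=F y4=T y5=T y6=F
  y1=T y2=F y3=F y4=F y5=T y6=F
  y1=T y2=F y3=F y4=T y5=T y6=F
  y1=T y2=T y3=F y4=F y5=T y6=F
  y1=T y2=T y3=F y4=T y5=T y6=F
That's 6 in total.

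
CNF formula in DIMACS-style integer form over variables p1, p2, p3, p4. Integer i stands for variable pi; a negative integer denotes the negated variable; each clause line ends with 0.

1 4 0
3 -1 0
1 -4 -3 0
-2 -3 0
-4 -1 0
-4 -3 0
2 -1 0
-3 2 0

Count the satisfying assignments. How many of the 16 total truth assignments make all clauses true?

The models are:
  p1=F p2=F p3=F p4=T
  p1=F p2=T p3=F p4=T
Count: 2.

2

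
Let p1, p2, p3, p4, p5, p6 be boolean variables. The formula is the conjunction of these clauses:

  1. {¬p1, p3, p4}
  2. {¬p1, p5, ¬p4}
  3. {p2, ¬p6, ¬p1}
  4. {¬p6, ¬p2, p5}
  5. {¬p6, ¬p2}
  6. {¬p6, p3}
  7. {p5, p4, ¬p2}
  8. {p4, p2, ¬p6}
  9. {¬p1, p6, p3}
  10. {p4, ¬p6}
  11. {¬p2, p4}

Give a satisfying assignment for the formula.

p1 = False, p2 = False, p3 = False, p4 = False, p5 = False, p6 = False

p1 occurs only negated in the remaining clauses — set p1 = False.
Set p2 = False and propagate.
Branch on p3: take p3 = False.
  then p6 is forced to False.
p4, p5 are now unconstrained; take p4 = False, p5 = False.
Every clause has at least one true literal under this assignment.
Check each clause:
  1. {p4, p3, ¬p1} — ¬p1 is true.
  2. {p5, ¬p1, ¬p4} — ¬p4 is true.
  3. {¬p6, ¬p1, p2} — ¬p6 is true.
  4. {¬p2, ¬p6, p5} — ¬p6 is true.
  5. {¬p6, ¬p2} — ¬p6 is true.
  6. {¬p6, p3} — ¬p6 is true.
  7. {¬p2, p5, p4} — ¬p2 is true.
  8. {p4, ¬p6, p2} — ¬p6 is true.
  9. {¬p1, p3, p6} — ¬p1 is true.
  10. {p4, ¬p6} — ¬p6 is true.
  11. {p4, ¬p2} — ¬p2 is true.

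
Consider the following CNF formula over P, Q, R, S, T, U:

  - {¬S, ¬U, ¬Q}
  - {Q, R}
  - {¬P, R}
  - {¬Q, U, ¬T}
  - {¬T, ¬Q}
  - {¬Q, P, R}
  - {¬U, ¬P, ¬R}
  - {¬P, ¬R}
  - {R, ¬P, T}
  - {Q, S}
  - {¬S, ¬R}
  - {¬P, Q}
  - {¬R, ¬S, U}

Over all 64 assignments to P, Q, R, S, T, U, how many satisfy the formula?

2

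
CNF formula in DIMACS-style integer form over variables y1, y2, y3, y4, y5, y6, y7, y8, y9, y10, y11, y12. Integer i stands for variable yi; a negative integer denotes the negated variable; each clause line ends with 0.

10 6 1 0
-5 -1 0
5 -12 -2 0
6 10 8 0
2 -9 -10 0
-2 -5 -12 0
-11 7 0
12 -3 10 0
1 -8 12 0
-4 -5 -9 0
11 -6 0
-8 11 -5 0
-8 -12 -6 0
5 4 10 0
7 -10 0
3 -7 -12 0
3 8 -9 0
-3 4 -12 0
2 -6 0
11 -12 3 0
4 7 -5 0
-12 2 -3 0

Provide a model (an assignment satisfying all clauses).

y9 occurs only negated in the remaining clauses — set y9 = False.
Branch on y1: take y1 = True.
  then y5 is forced to False.
Branch on y2: take y2 = True.
  then y12 is forced to False.
Branch on y3: take y3 = True.
  then y10 is forced to True.
  then y7 is forced to True.
For the remaining variables, y4 = False, y6 = False, y8 = False, y11 = False works.

y1 = True  y2 = True  y3 = True  y4 = False  y5 = False  y6 = False  y7 = True  y8 = False  y9 = False  y10 = True  y11 = False  y12 = False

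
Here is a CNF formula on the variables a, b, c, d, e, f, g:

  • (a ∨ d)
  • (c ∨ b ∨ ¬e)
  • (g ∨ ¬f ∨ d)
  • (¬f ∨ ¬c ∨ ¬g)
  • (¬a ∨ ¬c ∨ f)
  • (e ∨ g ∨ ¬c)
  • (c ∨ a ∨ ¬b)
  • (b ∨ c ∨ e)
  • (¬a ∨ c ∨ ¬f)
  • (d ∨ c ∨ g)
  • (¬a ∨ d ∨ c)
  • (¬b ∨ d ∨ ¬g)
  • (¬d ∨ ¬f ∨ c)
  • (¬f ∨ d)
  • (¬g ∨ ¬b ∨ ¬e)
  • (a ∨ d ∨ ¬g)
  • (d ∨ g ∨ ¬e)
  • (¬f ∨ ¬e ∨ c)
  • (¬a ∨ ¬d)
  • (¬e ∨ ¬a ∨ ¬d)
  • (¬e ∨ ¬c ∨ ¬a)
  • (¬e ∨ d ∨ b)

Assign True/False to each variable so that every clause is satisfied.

a=F, b=F, c=T, d=T, e=T, f=T, g=F

Check each clause:
  1. (d ∨ a) — d is true.
  2. (c ∨ ¬e ∨ b) — c is true.
  3. (g ∨ ¬f ∨ d) — d is true.
  4. (¬f ∨ ¬g ∨ ¬c) — ¬g is true.
  5. (¬a ∨ f ∨ ¬c) — ¬a is true.
  6. (g ∨ ¬c ∨ e) — e is true.
  7. (¬b ∨ c ∨ a) — c is true.
  8. (b ∨ c ∨ e) — c is true.
  9. (c ∨ ¬a ∨ ¬f) — c is true.
  10. (d ∨ c ∨ g) — c is true.
  11. (¬a ∨ d ∨ c) — c is true.
  12. (d ∨ ¬g ∨ ¬b) — ¬g is true.
  13. (c ∨ ¬f ∨ ¬d) — c is true.
  14. (d ∨ ¬f) — d is true.
  15. (¬e ∨ ¬b ∨ ¬g) — ¬g is true.
  16. (¬g ∨ a ∨ d) — ¬g is true.
  17. (d ∨ g ∨ ¬e) — d is true.
  18. (c ∨ ¬e ∨ ¬f) — c is true.
  19. (¬a ∨ ¬d) — ¬a is true.
  20. (¬d ∨ ¬a ∨ ¬e) — ¬a is true.
  21. (¬e ∨ ¬a ∨ ¬c) — ¬a is true.
  22. (¬e ∨ b ∨ d) — d is true.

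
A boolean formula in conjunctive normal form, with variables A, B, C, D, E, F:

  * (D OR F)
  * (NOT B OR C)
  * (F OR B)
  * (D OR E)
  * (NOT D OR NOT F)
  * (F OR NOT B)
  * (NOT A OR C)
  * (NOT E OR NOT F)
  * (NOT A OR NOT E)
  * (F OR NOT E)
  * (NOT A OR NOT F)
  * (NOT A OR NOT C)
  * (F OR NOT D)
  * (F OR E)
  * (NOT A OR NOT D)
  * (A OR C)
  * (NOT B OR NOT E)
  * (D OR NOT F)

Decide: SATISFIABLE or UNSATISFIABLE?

UNSATISFIABLE

F = True:
  propagation gives D=False; an empty clause results — contradiction.
F = False:
  propagation gives D=True; an empty clause results — contradiction.
Every branch closes, so no satisfying assignment exists.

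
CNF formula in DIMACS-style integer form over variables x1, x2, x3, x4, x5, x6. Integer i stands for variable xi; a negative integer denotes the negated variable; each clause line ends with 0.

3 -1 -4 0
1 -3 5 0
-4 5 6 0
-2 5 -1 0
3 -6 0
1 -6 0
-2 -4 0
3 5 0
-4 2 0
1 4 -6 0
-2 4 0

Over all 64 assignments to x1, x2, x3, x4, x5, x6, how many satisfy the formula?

The models are:
  x1=F x2=F x3=F x4=F x5=T x6=F
  x1=F x2=F x3=T x4=F x5=T x6=F
  x1=T x2=F x3=F x4=F x5=T x6=F
  x1=T x2=F x3=T x4=F x5=F x6=F
  x1=T x2=F x3=T x4=F x5=F x6=T
  x1=T x2=F x3=T x4=F x5=T x6=F
  x1=T x2=F x3=T x4=F x5=T x6=T
That's 7 in total.

7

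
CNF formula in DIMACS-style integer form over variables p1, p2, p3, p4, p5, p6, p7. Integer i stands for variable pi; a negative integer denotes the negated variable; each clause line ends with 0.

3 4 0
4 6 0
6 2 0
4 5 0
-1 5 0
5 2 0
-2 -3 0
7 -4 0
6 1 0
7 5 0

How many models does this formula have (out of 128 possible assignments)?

12

Case analysis on p4 and p5:
  p4=T, p5=T: 7 of the 32 assignments to (p1,p2,p3,p6,p7) work.
  p4=T, p5=F: remaining (p1,p2,p3,p6,p7) ∈ {(F,T,F,T,T)} — 1.
  p4=F, p5=T: remaining (p1,p2,p3,p6,p7) ∈ {(F,F,T,T,F); (F,F,T,T,T); (T,F,T,T,F); (T,F,T,T,T)} — 4.
  p4=F, p5=F: a clause becomes empty — 0.
Total: 7 + 1 + 4 + 0 = 12.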